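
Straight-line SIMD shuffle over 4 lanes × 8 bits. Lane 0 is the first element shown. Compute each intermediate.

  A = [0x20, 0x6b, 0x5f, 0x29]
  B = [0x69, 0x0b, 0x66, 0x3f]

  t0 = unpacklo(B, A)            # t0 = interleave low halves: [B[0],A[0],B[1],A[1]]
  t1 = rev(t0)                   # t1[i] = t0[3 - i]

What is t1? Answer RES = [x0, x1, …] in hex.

  t0: 69 20 0b 6b
  t1: 6b 0b 20 69

RES = [ 0x6b  0x0b  0x20  0x69 ]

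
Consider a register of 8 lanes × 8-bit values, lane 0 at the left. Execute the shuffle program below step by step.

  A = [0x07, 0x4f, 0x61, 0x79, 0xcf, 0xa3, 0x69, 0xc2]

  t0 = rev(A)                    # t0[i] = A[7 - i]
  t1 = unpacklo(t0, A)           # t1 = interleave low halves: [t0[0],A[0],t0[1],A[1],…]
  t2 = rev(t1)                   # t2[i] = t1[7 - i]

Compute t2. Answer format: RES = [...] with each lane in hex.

t0 = [0xc2, 0x69, 0xa3, 0xcf, 0x79, 0x61, 0x4f, 0x07]
t1 = [0xc2, 0x07, 0x69, 0x4f, 0xa3, 0x61, 0xcf, 0x79]
t2 = [0x79, 0xcf, 0x61, 0xa3, 0x4f, 0x69, 0x07, 0xc2]

RES = [ 0x79  0xcf  0x61  0xa3  0x4f  0x69  0x07  0xc2 ]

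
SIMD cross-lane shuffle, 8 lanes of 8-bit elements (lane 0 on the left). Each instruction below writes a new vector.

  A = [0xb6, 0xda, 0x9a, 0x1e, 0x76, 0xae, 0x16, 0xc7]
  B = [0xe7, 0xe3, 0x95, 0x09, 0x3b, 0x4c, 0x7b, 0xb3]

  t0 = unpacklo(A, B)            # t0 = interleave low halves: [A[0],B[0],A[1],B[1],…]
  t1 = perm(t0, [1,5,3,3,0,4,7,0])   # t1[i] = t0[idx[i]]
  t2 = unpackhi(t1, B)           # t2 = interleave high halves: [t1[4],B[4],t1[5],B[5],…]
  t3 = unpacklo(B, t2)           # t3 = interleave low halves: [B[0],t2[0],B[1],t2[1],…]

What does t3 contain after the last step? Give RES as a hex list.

RES = [ 0xe7  0xb6  0xe3  0x3b  0x95  0x9a  0x09  0x4c ]

→ t0 |b6|e7|da|e3|9a|95|1e|09|
→ t1 |e7|95|e3|e3|b6|9a|09|b6|
→ t2 |b6|3b|9a|4c|09|7b|b6|b3|
→ t3 |e7|b6|e3|3b|95|9a|09|4c|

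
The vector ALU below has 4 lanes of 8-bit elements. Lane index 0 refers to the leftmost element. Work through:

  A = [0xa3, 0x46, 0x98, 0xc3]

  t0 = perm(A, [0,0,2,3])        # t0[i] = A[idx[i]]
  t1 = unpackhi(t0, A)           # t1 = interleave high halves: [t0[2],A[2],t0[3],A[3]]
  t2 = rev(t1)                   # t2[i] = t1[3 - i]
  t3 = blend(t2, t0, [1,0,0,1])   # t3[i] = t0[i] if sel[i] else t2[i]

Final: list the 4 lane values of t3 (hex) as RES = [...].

  t0: a3 a3 98 c3
  t1: 98 98 c3 c3
  t2: c3 c3 98 98
  t3: a3 c3 98 c3

RES = [0xa3, 0xc3, 0x98, 0xc3]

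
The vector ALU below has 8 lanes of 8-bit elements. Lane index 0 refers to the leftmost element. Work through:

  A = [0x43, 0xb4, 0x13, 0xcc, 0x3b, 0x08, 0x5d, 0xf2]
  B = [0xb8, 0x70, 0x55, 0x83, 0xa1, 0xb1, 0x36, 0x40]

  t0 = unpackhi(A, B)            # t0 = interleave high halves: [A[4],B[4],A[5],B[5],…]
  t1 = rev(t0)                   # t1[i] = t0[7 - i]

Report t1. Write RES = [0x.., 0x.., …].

RES = [0x40, 0xf2, 0x36, 0x5d, 0xb1, 0x08, 0xa1, 0x3b]

t0 = [0x3b, 0xa1, 0x08, 0xb1, 0x5d, 0x36, 0xf2, 0x40]
t1 = [0x40, 0xf2, 0x36, 0x5d, 0xb1, 0x08, 0xa1, 0x3b]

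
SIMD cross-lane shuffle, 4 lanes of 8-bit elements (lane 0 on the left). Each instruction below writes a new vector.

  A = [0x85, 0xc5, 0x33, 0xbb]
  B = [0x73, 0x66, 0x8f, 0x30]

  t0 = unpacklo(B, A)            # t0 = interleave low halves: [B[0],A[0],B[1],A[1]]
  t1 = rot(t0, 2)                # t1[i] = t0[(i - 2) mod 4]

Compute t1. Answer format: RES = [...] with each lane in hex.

RES = [ 0x66  0xc5  0x73  0x85 ]

→ t0 |73|85|66|c5|
→ t1 |66|c5|73|85|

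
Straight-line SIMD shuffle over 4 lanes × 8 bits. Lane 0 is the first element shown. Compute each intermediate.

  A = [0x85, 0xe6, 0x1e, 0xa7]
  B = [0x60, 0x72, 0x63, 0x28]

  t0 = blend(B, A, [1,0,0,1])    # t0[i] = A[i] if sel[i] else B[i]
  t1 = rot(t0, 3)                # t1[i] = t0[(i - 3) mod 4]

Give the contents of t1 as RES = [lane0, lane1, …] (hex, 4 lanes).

  t0: 85 72 63 a7
  t1: 72 63 a7 85

RES = [ 0x72  0x63  0xa7  0x85 ]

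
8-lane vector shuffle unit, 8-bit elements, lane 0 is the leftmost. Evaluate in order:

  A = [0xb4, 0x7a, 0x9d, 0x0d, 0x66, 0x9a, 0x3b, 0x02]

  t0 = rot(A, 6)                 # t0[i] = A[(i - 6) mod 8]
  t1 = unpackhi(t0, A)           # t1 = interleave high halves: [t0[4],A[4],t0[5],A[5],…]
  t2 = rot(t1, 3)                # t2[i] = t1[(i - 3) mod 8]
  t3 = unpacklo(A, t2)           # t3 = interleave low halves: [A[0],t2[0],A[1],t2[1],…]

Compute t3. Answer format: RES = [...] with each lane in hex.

  t0: 9d 0d 66 9a 3b 02 b4 7a
  t1: 3b 66 02 9a b4 3b 7a 02
  t2: 3b 7a 02 3b 66 02 9a b4
  t3: b4 3b 7a 7a 9d 02 0d 3b

RES = [ 0xb4  0x3b  0x7a  0x7a  0x9d  0x02  0x0d  0x3b ]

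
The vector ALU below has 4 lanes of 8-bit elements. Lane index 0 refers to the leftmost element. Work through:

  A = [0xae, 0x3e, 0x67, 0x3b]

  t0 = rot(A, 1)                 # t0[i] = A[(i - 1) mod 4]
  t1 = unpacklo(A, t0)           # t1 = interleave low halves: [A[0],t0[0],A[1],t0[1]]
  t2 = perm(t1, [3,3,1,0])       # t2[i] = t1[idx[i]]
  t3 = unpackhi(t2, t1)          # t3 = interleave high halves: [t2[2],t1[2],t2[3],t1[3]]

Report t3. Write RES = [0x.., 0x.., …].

RES = [ 0x3b  0x3e  0xae  0xae ]

t0 = [0x3b, 0xae, 0x3e, 0x67]
t1 = [0xae, 0x3b, 0x3e, 0xae]
t2 = [0xae, 0xae, 0x3b, 0xae]
t3 = [0x3b, 0x3e, 0xae, 0xae]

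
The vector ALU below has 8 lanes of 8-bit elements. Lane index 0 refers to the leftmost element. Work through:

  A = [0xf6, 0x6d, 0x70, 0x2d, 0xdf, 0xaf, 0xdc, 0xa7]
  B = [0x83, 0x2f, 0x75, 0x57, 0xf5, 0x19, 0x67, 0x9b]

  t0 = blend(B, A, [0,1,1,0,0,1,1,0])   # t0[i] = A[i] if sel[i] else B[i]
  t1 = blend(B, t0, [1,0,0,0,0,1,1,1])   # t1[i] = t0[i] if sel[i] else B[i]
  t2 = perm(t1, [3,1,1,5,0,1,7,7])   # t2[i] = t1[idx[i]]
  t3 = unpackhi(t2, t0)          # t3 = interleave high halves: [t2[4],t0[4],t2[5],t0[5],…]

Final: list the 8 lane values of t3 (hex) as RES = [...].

t0 = [0x83, 0x6d, 0x70, 0x57, 0xf5, 0xaf, 0xdc, 0x9b]
t1 = [0x83, 0x2f, 0x75, 0x57, 0xf5, 0xaf, 0xdc, 0x9b]
t2 = [0x57, 0x2f, 0x2f, 0xaf, 0x83, 0x2f, 0x9b, 0x9b]
t3 = [0x83, 0xf5, 0x2f, 0xaf, 0x9b, 0xdc, 0x9b, 0x9b]

RES = [0x83, 0xf5, 0x2f, 0xaf, 0x9b, 0xdc, 0x9b, 0x9b]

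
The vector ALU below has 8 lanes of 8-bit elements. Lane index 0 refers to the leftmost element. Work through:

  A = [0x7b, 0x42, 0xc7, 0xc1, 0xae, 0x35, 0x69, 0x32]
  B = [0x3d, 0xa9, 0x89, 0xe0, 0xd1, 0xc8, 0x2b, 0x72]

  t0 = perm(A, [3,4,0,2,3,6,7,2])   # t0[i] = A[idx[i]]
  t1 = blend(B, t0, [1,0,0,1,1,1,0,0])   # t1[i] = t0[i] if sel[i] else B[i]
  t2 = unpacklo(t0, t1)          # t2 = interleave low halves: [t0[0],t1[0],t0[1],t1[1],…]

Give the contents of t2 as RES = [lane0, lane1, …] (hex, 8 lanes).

RES = [ 0xc1  0xc1  0xae  0xa9  0x7b  0x89  0xc7  0xc7 ]

→ t0 |c1|ae|7b|c7|c1|69|32|c7|
→ t1 |c1|a9|89|c7|c1|69|2b|72|
→ t2 |c1|c1|ae|a9|7b|89|c7|c7|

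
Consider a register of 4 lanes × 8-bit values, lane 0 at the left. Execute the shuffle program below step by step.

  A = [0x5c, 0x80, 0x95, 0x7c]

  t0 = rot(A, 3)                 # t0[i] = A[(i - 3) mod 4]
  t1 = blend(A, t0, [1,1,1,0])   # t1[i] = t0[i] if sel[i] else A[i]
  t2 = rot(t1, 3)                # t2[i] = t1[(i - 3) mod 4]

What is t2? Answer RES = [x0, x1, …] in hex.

→ t0 |80|95|7c|5c|
→ t1 |80|95|7c|7c|
→ t2 |95|7c|7c|80|

RES = [ 0x95  0x7c  0x7c  0x80 ]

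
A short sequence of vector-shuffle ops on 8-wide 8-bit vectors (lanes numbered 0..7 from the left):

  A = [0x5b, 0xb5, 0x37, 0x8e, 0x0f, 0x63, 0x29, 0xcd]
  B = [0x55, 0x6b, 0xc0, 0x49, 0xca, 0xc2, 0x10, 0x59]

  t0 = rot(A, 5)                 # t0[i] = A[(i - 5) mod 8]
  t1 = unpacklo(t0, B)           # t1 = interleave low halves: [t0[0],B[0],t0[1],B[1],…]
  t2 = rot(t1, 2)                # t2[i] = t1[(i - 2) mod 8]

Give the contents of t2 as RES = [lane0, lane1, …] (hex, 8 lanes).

  t0: 8e 0f 63 29 cd 5b b5 37
  t1: 8e 55 0f 6b 63 c0 29 49
  t2: 29 49 8e 55 0f 6b 63 c0

RES = [ 0x29  0x49  0x8e  0x55  0x0f  0x6b  0x63  0xc0 ]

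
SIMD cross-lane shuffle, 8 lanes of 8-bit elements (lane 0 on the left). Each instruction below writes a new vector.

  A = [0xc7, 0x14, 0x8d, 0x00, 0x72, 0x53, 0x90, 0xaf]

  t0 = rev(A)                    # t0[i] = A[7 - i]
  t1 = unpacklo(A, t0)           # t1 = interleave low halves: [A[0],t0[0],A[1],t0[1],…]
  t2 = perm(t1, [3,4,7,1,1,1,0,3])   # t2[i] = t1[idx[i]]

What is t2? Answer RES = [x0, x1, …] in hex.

RES = [0x90, 0x8d, 0x72, 0xaf, 0xaf, 0xaf, 0xc7, 0x90]

  t0: af 90 53 72 00 8d 14 c7
  t1: c7 af 14 90 8d 53 00 72
  t2: 90 8d 72 af af af c7 90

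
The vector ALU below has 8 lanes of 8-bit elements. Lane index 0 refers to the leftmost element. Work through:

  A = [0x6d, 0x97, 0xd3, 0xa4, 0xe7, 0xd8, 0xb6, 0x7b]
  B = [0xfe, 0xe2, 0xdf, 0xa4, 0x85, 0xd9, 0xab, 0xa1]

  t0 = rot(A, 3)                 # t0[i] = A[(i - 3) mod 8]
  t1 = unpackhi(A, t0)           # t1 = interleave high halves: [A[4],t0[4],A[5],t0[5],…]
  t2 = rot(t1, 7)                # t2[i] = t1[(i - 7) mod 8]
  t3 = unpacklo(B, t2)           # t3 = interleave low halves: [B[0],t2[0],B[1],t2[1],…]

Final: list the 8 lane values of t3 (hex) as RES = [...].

RES = [0xfe, 0x97, 0xe2, 0xd8, 0xdf, 0xd3, 0xa4, 0xb6]

t0 = [0xd8, 0xb6, 0x7b, 0x6d, 0x97, 0xd3, 0xa4, 0xe7]
t1 = [0xe7, 0x97, 0xd8, 0xd3, 0xb6, 0xa4, 0x7b, 0xe7]
t2 = [0x97, 0xd8, 0xd3, 0xb6, 0xa4, 0x7b, 0xe7, 0xe7]
t3 = [0xfe, 0x97, 0xe2, 0xd8, 0xdf, 0xd3, 0xa4, 0xb6]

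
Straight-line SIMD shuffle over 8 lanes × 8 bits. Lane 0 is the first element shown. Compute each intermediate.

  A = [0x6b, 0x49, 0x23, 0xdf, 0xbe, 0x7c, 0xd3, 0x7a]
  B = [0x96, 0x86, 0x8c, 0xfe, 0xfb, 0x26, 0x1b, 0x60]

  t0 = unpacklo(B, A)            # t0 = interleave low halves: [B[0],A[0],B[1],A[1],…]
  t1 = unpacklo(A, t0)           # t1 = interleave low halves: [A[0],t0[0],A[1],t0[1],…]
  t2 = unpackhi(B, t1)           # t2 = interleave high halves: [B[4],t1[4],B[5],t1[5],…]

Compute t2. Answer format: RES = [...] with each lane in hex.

→ t0 |96|6b|86|49|8c|23|fe|df|
→ t1 |6b|96|49|6b|23|86|df|49|
→ t2 |fb|23|26|86|1b|df|60|49|

RES = [0xfb, 0x23, 0x26, 0x86, 0x1b, 0xdf, 0x60, 0x49]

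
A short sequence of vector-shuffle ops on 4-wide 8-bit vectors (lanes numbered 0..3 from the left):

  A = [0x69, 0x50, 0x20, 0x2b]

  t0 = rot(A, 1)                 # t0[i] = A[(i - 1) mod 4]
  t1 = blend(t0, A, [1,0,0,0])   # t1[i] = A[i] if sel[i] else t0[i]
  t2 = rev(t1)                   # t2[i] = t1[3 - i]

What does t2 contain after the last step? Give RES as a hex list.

t0 = [0x2b, 0x69, 0x50, 0x20]
t1 = [0x69, 0x69, 0x50, 0x20]
t2 = [0x20, 0x50, 0x69, 0x69]

RES = [0x20, 0x50, 0x69, 0x69]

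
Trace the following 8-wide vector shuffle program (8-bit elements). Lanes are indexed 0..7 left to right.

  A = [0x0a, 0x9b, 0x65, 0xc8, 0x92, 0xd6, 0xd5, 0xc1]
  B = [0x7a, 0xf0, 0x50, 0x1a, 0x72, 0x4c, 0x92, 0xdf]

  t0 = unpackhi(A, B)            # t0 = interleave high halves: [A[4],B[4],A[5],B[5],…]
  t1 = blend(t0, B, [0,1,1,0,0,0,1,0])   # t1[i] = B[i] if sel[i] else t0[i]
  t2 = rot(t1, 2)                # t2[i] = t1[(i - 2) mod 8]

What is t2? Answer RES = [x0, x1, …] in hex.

t0 = [0x92, 0x72, 0xd6, 0x4c, 0xd5, 0x92, 0xc1, 0xdf]
t1 = [0x92, 0xf0, 0x50, 0x4c, 0xd5, 0x92, 0x92, 0xdf]
t2 = [0x92, 0xdf, 0x92, 0xf0, 0x50, 0x4c, 0xd5, 0x92]

RES = [ 0x92  0xdf  0x92  0xf0  0x50  0x4c  0xd5  0x92 ]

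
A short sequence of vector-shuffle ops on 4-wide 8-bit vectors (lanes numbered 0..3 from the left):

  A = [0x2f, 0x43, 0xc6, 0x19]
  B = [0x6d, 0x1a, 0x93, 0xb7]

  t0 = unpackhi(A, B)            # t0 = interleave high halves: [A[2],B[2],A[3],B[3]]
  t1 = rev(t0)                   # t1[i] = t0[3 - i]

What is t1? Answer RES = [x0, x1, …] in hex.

t0 = [0xc6, 0x93, 0x19, 0xb7]
t1 = [0xb7, 0x19, 0x93, 0xc6]

RES = [0xb7, 0x19, 0x93, 0xc6]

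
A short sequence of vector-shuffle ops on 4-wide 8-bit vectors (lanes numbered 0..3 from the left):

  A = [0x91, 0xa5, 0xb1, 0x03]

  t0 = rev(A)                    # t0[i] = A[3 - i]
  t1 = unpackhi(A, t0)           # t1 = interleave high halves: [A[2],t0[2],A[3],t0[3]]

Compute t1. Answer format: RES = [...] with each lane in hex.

RES = [ 0xb1  0xa5  0x03  0x91 ]

  t0: 03 b1 a5 91
  t1: b1 a5 03 91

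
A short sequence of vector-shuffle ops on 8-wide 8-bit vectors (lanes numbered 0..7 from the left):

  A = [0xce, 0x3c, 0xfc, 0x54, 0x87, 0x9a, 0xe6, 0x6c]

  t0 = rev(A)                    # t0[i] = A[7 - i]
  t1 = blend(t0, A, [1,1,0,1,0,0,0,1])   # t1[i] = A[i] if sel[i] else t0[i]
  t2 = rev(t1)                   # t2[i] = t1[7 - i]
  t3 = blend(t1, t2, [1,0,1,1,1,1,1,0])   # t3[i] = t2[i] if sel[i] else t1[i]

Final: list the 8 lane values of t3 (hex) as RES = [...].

→ t0 |6c|e6|9a|87|54|fc|3c|ce|
→ t1 |ce|3c|9a|54|54|fc|3c|6c|
→ t2 |6c|3c|fc|54|54|9a|3c|ce|
→ t3 |6c|3c|fc|54|54|9a|3c|6c|

RES = [0x6c, 0x3c, 0xfc, 0x54, 0x54, 0x9a, 0x3c, 0x6c]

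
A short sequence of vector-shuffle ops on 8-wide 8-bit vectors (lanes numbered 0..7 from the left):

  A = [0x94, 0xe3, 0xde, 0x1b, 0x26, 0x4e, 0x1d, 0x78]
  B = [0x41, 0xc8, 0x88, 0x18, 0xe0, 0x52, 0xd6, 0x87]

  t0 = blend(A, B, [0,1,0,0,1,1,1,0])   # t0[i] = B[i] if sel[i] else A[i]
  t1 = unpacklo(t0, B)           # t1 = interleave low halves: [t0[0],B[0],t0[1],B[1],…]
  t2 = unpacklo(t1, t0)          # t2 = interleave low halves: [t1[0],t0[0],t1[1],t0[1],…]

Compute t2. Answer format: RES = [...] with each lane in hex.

  t0: 94 c8 de 1b e0 52 d6 78
  t1: 94 41 c8 c8 de 88 1b 18
  t2: 94 94 41 c8 c8 de c8 1b

RES = [0x94, 0x94, 0x41, 0xc8, 0xc8, 0xde, 0xc8, 0x1b]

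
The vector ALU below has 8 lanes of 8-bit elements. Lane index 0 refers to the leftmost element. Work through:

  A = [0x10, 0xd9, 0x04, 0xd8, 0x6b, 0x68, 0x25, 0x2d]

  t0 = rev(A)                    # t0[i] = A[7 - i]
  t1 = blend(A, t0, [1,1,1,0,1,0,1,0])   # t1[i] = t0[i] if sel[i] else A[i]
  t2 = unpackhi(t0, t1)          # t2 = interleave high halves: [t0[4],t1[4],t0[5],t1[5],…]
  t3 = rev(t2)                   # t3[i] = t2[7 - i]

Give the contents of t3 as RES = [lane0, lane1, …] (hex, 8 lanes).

→ t0 |2d|25|68|6b|d8|04|d9|10|
→ t1 |2d|25|68|d8|d8|68|d9|2d|
→ t2 |d8|d8|04|68|d9|d9|10|2d|
→ t3 |2d|10|d9|d9|68|04|d8|d8|

RES = [0x2d, 0x10, 0xd9, 0xd9, 0x68, 0x04, 0xd8, 0xd8]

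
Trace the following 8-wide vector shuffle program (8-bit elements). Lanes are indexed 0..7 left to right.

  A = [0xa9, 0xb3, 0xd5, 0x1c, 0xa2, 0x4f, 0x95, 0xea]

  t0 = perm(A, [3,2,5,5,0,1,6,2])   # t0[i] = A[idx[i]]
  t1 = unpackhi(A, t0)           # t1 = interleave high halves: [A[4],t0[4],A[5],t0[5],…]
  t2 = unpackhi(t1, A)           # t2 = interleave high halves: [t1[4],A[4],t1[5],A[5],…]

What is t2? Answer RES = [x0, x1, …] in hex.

RES = [0x95, 0xa2, 0x95, 0x4f, 0xea, 0x95, 0xd5, 0xea]

t0 = [0x1c, 0xd5, 0x4f, 0x4f, 0xa9, 0xb3, 0x95, 0xd5]
t1 = [0xa2, 0xa9, 0x4f, 0xb3, 0x95, 0x95, 0xea, 0xd5]
t2 = [0x95, 0xa2, 0x95, 0x4f, 0xea, 0x95, 0xd5, 0xea]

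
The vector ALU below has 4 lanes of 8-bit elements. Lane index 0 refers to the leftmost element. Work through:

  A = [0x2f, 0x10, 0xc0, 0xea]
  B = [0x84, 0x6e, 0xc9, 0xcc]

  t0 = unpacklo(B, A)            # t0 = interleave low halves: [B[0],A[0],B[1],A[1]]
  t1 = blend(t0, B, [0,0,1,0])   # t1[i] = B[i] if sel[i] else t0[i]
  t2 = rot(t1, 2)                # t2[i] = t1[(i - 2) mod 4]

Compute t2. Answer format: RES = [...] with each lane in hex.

RES = [0xc9, 0x10, 0x84, 0x2f]

→ t0 |84|2f|6e|10|
→ t1 |84|2f|c9|10|
→ t2 |c9|10|84|2f|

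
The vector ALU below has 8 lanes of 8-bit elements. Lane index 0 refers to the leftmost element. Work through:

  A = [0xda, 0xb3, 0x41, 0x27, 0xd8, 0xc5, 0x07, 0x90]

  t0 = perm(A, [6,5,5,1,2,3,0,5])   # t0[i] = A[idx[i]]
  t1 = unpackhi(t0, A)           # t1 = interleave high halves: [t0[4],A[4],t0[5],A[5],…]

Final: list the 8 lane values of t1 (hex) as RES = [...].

  t0: 07 c5 c5 b3 41 27 da c5
  t1: 41 d8 27 c5 da 07 c5 90

RES = [ 0x41  0xd8  0x27  0xc5  0xda  0x07  0xc5  0x90 ]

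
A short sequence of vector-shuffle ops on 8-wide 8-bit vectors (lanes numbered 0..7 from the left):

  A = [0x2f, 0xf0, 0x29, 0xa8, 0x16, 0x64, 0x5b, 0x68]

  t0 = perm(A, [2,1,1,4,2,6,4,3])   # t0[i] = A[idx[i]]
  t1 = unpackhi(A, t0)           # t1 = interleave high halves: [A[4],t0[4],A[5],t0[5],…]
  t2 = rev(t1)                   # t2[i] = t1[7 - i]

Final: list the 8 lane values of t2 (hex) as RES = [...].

→ t0 |29|f0|f0|16|29|5b|16|a8|
→ t1 |16|29|64|5b|5b|16|68|a8|
→ t2 |a8|68|16|5b|5b|64|29|16|

RES = [ 0xa8  0x68  0x16  0x5b  0x5b  0x64  0x29  0x16 ]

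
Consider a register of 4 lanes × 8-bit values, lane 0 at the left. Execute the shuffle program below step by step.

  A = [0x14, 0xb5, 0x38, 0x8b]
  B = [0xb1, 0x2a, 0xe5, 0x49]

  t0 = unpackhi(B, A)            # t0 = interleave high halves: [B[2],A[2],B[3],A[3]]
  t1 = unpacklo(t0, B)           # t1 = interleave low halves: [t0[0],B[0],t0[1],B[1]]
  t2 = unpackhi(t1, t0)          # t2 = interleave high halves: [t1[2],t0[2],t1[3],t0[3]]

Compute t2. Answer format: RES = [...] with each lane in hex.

t0 = [0xe5, 0x38, 0x49, 0x8b]
t1 = [0xe5, 0xb1, 0x38, 0x2a]
t2 = [0x38, 0x49, 0x2a, 0x8b]

RES = [ 0x38  0x49  0x2a  0x8b ]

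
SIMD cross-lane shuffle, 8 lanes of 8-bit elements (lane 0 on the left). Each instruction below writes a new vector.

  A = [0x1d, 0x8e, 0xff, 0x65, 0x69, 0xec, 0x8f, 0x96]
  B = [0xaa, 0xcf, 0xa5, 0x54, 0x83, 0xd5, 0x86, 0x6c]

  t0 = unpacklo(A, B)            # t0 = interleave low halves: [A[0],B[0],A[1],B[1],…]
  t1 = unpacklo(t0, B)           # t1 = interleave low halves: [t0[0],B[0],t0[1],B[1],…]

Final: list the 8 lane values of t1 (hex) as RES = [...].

→ t0 |1d|aa|8e|cf|ff|a5|65|54|
→ t1 |1d|aa|aa|cf|8e|a5|cf|54|

RES = [0x1d, 0xaa, 0xaa, 0xcf, 0x8e, 0xa5, 0xcf, 0x54]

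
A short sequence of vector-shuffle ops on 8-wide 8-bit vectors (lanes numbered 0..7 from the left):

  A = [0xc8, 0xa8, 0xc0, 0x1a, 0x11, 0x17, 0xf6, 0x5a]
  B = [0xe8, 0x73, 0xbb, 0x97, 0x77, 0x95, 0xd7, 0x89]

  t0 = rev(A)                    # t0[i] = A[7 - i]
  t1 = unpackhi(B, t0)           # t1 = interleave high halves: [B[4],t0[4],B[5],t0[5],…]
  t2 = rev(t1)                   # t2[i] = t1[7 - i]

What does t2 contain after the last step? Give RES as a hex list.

  t0: 5a f6 17 11 1a c0 a8 c8
  t1: 77 1a 95 c0 d7 a8 89 c8
  t2: c8 89 a8 d7 c0 95 1a 77

RES = [ 0xc8  0x89  0xa8  0xd7  0xc0  0x95  0x1a  0x77 ]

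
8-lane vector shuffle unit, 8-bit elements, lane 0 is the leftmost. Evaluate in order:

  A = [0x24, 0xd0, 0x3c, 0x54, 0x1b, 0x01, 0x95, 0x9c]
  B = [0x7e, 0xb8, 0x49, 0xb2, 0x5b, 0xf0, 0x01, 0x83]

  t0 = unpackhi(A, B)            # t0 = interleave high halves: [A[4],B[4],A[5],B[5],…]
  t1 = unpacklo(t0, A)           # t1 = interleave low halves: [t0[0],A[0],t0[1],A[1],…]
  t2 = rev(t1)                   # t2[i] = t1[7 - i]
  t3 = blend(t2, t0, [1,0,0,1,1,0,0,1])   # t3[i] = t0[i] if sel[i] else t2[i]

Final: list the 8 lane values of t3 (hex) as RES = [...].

t0 = [0x1b, 0x5b, 0x01, 0xf0, 0x95, 0x01, 0x9c, 0x83]
t1 = [0x1b, 0x24, 0x5b, 0xd0, 0x01, 0x3c, 0xf0, 0x54]
t2 = [0x54, 0xf0, 0x3c, 0x01, 0xd0, 0x5b, 0x24, 0x1b]
t3 = [0x1b, 0xf0, 0x3c, 0xf0, 0x95, 0x5b, 0x24, 0x83]

RES = [0x1b, 0xf0, 0x3c, 0xf0, 0x95, 0x5b, 0x24, 0x83]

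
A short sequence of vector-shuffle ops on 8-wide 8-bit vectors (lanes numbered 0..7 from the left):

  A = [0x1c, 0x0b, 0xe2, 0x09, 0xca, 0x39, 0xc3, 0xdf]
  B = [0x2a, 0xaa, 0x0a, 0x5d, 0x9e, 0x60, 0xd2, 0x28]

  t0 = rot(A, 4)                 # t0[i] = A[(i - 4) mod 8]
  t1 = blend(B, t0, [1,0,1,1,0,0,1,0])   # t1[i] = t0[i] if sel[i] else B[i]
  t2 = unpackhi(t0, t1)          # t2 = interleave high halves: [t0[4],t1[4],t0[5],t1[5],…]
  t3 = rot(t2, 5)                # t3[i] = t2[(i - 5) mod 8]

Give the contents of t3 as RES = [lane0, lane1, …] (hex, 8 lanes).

t0 = [0xca, 0x39, 0xc3, 0xdf, 0x1c, 0x0b, 0xe2, 0x09]
t1 = [0xca, 0xaa, 0xc3, 0xdf, 0x9e, 0x60, 0xe2, 0x28]
t2 = [0x1c, 0x9e, 0x0b, 0x60, 0xe2, 0xe2, 0x09, 0x28]
t3 = [0x60, 0xe2, 0xe2, 0x09, 0x28, 0x1c, 0x9e, 0x0b]

RES = [0x60, 0xe2, 0xe2, 0x09, 0x28, 0x1c, 0x9e, 0x0b]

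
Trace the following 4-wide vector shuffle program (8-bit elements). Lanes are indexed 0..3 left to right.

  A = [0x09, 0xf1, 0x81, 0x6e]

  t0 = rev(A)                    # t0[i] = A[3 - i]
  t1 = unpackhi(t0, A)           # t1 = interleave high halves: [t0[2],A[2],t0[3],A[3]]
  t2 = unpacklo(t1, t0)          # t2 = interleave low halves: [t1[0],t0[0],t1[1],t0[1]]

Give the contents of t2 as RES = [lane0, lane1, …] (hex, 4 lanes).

→ t0 |6e|81|f1|09|
→ t1 |f1|81|09|6e|
→ t2 |f1|6e|81|81|

RES = [ 0xf1  0x6e  0x81  0x81 ]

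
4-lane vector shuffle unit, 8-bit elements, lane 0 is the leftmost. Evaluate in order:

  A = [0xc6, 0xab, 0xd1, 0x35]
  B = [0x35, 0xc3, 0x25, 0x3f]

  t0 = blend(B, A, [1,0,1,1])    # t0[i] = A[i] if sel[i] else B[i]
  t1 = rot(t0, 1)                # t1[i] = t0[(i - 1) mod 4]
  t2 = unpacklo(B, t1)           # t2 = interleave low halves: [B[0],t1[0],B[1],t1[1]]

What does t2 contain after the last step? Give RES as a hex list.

t0 = [0xc6, 0xc3, 0xd1, 0x35]
t1 = [0x35, 0xc6, 0xc3, 0xd1]
t2 = [0x35, 0x35, 0xc3, 0xc6]

RES = [0x35, 0x35, 0xc3, 0xc6]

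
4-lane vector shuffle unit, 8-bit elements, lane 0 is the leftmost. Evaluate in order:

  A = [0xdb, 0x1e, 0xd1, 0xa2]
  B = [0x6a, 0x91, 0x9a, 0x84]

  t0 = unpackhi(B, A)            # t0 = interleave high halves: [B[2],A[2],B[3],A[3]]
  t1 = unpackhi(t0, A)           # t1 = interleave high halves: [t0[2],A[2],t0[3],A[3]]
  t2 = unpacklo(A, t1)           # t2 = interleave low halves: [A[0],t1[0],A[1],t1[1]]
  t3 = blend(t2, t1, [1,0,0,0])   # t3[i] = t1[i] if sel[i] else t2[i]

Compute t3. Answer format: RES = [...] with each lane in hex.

RES = [0x84, 0x84, 0x1e, 0xd1]

  t0: 9a d1 84 a2
  t1: 84 d1 a2 a2
  t2: db 84 1e d1
  t3: 84 84 1e d1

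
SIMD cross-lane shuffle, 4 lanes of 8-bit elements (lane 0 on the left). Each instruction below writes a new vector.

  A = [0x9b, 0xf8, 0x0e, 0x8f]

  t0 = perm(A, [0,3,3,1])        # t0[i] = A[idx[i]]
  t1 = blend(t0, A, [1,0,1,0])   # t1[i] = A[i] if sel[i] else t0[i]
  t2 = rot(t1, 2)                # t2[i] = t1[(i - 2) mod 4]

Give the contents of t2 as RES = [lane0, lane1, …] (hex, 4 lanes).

RES = [0x0e, 0xf8, 0x9b, 0x8f]

t0 = [0x9b, 0x8f, 0x8f, 0xf8]
t1 = [0x9b, 0x8f, 0x0e, 0xf8]
t2 = [0x0e, 0xf8, 0x9b, 0x8f]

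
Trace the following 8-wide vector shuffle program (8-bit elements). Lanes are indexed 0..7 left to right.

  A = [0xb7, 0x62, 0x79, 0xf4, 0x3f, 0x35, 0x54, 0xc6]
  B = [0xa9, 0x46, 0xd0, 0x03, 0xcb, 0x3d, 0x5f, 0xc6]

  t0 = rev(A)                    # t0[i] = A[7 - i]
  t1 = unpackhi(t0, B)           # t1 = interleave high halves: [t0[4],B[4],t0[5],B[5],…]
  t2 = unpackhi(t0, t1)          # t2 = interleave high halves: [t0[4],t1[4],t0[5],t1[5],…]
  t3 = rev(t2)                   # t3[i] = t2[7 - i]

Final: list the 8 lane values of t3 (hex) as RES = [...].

RES = [ 0xc6  0xb7  0xb7  0x62  0x5f  0x79  0x62  0xf4 ]

  t0: c6 54 35 3f f4 79 62 b7
  t1: f4 cb 79 3d 62 5f b7 c6
  t2: f4 62 79 5f 62 b7 b7 c6
  t3: c6 b7 b7 62 5f 79 62 f4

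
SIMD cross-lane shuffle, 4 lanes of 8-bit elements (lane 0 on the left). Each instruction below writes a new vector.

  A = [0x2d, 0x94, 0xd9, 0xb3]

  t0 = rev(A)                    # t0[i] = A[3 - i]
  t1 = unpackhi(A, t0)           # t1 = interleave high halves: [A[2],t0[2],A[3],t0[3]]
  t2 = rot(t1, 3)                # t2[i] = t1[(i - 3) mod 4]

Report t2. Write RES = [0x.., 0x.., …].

t0 = [0xb3, 0xd9, 0x94, 0x2d]
t1 = [0xd9, 0x94, 0xb3, 0x2d]
t2 = [0x94, 0xb3, 0x2d, 0xd9]

RES = [0x94, 0xb3, 0x2d, 0xd9]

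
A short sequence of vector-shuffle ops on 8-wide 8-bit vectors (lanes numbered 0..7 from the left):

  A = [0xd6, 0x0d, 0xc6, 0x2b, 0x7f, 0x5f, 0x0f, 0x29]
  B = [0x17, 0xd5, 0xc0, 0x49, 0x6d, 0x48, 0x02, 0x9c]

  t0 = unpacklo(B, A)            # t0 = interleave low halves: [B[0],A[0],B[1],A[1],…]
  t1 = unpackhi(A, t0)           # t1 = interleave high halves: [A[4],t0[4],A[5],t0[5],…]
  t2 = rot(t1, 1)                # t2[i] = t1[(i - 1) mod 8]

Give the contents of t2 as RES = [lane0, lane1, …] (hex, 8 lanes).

RES = [0x2b, 0x7f, 0xc0, 0x5f, 0xc6, 0x0f, 0x49, 0x29]

→ t0 |17|d6|d5|0d|c0|c6|49|2b|
→ t1 |7f|c0|5f|c6|0f|49|29|2b|
→ t2 |2b|7f|c0|5f|c6|0f|49|29|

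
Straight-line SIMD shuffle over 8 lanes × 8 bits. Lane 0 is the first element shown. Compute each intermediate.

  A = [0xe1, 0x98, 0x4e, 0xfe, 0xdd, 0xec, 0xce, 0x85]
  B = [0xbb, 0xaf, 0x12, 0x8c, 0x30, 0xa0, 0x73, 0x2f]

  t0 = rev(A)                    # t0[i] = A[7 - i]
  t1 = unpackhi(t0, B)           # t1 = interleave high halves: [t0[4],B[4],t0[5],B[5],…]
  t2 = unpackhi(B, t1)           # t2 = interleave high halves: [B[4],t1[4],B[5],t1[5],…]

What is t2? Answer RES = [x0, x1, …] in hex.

t0 = [0x85, 0xce, 0xec, 0xdd, 0xfe, 0x4e, 0x98, 0xe1]
t1 = [0xfe, 0x30, 0x4e, 0xa0, 0x98, 0x73, 0xe1, 0x2f]
t2 = [0x30, 0x98, 0xa0, 0x73, 0x73, 0xe1, 0x2f, 0x2f]

RES = [0x30, 0x98, 0xa0, 0x73, 0x73, 0xe1, 0x2f, 0x2f]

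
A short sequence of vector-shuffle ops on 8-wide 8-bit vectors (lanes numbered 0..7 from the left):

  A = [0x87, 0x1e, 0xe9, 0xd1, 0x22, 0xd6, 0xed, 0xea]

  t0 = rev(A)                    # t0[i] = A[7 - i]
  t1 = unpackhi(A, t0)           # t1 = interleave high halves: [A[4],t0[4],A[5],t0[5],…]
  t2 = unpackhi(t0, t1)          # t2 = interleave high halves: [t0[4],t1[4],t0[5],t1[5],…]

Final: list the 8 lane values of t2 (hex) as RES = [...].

RES = [0xd1, 0xed, 0xe9, 0x1e, 0x1e, 0xea, 0x87, 0x87]

→ t0 |ea|ed|d6|22|d1|e9|1e|87|
→ t1 |22|d1|d6|e9|ed|1e|ea|87|
→ t2 |d1|ed|e9|1e|1e|ea|87|87|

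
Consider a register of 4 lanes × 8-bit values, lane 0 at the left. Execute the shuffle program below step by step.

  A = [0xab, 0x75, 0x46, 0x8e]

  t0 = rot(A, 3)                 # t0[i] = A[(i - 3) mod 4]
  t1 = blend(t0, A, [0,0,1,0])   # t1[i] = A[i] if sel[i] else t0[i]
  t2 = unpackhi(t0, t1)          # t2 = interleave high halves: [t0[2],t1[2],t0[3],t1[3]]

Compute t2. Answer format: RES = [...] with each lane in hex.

→ t0 |75|46|8e|ab|
→ t1 |75|46|46|ab|
→ t2 |8e|46|ab|ab|

RES = [ 0x8e  0x46  0xab  0xab ]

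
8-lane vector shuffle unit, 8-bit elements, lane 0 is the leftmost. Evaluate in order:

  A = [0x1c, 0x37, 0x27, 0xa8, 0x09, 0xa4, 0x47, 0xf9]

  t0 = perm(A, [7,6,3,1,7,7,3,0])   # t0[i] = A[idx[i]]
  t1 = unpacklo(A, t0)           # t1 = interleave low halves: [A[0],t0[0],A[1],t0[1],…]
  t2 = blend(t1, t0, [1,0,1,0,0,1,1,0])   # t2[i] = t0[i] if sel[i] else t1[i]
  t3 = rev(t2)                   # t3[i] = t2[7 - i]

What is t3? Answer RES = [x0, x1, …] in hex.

RES = [0x37, 0xa8, 0xf9, 0x27, 0x47, 0xa8, 0xf9, 0xf9]

  t0: f9 47 a8 37 f9 f9 a8 1c
  t1: 1c f9 37 47 27 a8 a8 37
  t2: f9 f9 a8 47 27 f9 a8 37
  t3: 37 a8 f9 27 47 a8 f9 f9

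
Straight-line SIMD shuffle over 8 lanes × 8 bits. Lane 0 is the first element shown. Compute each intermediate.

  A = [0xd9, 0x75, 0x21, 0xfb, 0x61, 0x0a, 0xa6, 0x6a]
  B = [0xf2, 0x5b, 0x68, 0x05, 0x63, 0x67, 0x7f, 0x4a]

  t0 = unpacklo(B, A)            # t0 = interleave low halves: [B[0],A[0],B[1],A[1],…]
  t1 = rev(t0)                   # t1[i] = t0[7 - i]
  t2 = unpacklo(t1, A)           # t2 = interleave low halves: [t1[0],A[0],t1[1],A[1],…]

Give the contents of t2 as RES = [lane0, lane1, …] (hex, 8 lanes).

RES = [0xfb, 0xd9, 0x05, 0x75, 0x21, 0x21, 0x68, 0xfb]

t0 = [0xf2, 0xd9, 0x5b, 0x75, 0x68, 0x21, 0x05, 0xfb]
t1 = [0xfb, 0x05, 0x21, 0x68, 0x75, 0x5b, 0xd9, 0xf2]
t2 = [0xfb, 0xd9, 0x05, 0x75, 0x21, 0x21, 0x68, 0xfb]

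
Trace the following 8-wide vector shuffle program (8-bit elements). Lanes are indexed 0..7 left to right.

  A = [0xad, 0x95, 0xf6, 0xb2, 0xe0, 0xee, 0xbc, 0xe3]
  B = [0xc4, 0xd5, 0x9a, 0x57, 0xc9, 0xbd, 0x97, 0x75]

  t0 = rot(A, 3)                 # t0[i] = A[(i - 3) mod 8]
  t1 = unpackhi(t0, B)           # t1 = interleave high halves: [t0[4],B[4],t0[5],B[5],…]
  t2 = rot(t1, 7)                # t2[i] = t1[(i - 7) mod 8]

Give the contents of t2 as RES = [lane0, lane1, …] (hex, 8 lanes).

RES = [0xc9, 0xf6, 0xbd, 0xb2, 0x97, 0xe0, 0x75, 0x95]

  t0: ee bc e3 ad 95 f6 b2 e0
  t1: 95 c9 f6 bd b2 97 e0 75
  t2: c9 f6 bd b2 97 e0 75 95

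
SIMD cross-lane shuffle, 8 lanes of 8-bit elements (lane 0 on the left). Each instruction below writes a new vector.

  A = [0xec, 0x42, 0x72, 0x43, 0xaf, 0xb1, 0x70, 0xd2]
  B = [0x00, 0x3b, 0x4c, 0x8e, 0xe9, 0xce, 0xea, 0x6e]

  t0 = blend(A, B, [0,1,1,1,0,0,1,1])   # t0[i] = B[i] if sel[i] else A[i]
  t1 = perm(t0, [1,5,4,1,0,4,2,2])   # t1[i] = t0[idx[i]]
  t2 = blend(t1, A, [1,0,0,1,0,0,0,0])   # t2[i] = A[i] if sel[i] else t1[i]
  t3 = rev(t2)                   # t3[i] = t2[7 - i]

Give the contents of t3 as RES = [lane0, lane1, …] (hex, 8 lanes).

  t0: ec 3b 4c 8e af b1 ea 6e
  t1: 3b b1 af 3b ec af 4c 4c
  t2: ec b1 af 43 ec af 4c 4c
  t3: 4c 4c af ec 43 af b1 ec

RES = [0x4c, 0x4c, 0xaf, 0xec, 0x43, 0xaf, 0xb1, 0xec]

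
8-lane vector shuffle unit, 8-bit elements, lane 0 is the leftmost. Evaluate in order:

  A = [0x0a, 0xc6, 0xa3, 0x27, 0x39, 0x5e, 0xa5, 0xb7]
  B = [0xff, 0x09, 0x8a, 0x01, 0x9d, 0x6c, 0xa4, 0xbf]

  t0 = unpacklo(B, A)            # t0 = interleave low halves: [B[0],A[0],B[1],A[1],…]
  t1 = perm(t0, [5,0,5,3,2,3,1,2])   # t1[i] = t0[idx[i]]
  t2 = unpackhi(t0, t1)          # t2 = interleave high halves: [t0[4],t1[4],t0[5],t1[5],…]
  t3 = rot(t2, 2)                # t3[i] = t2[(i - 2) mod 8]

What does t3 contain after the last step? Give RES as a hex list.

RES = [ 0x27  0x09  0x8a  0x09  0xa3  0xc6  0x01  0x0a ]

t0 = [0xff, 0x0a, 0x09, 0xc6, 0x8a, 0xa3, 0x01, 0x27]
t1 = [0xa3, 0xff, 0xa3, 0xc6, 0x09, 0xc6, 0x0a, 0x09]
t2 = [0x8a, 0x09, 0xa3, 0xc6, 0x01, 0x0a, 0x27, 0x09]
t3 = [0x27, 0x09, 0x8a, 0x09, 0xa3, 0xc6, 0x01, 0x0a]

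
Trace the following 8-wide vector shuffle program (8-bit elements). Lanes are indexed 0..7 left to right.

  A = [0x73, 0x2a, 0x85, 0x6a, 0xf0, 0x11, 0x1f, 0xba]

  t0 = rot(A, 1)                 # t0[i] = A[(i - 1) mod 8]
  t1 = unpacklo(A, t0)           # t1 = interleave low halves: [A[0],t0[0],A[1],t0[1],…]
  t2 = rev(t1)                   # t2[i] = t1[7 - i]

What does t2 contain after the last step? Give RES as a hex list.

t0 = [0xba, 0x73, 0x2a, 0x85, 0x6a, 0xf0, 0x11, 0x1f]
t1 = [0x73, 0xba, 0x2a, 0x73, 0x85, 0x2a, 0x6a, 0x85]
t2 = [0x85, 0x6a, 0x2a, 0x85, 0x73, 0x2a, 0xba, 0x73]

RES = [0x85, 0x6a, 0x2a, 0x85, 0x73, 0x2a, 0xba, 0x73]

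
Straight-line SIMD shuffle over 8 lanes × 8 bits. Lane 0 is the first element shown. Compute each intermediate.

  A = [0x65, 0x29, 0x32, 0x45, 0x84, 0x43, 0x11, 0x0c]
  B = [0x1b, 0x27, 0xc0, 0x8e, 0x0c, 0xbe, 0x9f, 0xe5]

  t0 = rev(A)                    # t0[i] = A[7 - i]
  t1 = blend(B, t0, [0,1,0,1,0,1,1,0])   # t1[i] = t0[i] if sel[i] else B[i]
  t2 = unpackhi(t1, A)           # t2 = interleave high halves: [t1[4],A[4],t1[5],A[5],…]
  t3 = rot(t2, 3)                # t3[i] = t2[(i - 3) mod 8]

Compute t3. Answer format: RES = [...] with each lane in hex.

t0 = [0x0c, 0x11, 0x43, 0x84, 0x45, 0x32, 0x29, 0x65]
t1 = [0x1b, 0x11, 0xc0, 0x84, 0x0c, 0x32, 0x29, 0xe5]
t2 = [0x0c, 0x84, 0x32, 0x43, 0x29, 0x11, 0xe5, 0x0c]
t3 = [0x11, 0xe5, 0x0c, 0x0c, 0x84, 0x32, 0x43, 0x29]

RES = [ 0x11  0xe5  0x0c  0x0c  0x84  0x32  0x43  0x29 ]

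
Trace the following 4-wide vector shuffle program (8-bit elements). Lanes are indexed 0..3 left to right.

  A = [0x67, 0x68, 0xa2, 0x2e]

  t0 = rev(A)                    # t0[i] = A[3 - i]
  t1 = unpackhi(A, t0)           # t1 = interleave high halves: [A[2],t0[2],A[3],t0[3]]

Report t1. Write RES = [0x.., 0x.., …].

→ t0 |2e|a2|68|67|
→ t1 |a2|68|2e|67|

RES = [0xa2, 0x68, 0x2e, 0x67]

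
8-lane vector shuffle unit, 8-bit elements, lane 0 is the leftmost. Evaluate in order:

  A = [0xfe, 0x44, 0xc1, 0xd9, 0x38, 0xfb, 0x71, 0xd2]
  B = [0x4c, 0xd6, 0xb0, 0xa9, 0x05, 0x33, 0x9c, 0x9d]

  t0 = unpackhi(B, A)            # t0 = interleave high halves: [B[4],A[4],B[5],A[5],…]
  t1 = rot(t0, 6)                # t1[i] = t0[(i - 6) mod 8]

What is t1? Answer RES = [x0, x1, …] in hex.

RES = [0x33, 0xfb, 0x9c, 0x71, 0x9d, 0xd2, 0x05, 0x38]

→ t0 |05|38|33|fb|9c|71|9d|d2|
→ t1 |33|fb|9c|71|9d|d2|05|38|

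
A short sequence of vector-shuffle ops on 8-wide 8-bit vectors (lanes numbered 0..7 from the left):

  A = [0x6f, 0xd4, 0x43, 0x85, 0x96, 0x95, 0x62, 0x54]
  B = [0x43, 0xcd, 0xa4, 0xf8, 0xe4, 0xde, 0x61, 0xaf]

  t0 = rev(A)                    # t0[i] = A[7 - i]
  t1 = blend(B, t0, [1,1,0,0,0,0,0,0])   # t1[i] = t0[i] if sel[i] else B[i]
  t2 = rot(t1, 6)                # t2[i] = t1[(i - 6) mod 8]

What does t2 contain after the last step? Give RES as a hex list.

t0 = [0x54, 0x62, 0x95, 0x96, 0x85, 0x43, 0xd4, 0x6f]
t1 = [0x54, 0x62, 0xa4, 0xf8, 0xe4, 0xde, 0x61, 0xaf]
t2 = [0xa4, 0xf8, 0xe4, 0xde, 0x61, 0xaf, 0x54, 0x62]

RES = [ 0xa4  0xf8  0xe4  0xde  0x61  0xaf  0x54  0x62 ]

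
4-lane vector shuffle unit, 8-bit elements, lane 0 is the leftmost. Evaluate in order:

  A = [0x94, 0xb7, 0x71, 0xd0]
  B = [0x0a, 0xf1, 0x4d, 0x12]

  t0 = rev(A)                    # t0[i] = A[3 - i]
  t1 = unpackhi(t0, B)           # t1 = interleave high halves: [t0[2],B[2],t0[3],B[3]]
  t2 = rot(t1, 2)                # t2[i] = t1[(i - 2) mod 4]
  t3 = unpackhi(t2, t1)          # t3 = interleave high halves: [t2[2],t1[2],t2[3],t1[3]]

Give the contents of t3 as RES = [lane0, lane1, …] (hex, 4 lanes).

RES = [0xb7, 0x94, 0x4d, 0x12]

→ t0 |d0|71|b7|94|
→ t1 |b7|4d|94|12|
→ t2 |94|12|b7|4d|
→ t3 |b7|94|4d|12|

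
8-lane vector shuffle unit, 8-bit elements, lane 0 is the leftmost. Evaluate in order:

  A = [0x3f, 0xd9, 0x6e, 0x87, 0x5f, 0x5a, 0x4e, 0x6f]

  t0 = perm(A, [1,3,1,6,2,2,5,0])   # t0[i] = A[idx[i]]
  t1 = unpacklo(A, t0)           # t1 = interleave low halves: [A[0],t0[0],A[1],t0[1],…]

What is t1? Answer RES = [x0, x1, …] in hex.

RES = [0x3f, 0xd9, 0xd9, 0x87, 0x6e, 0xd9, 0x87, 0x4e]

→ t0 |d9|87|d9|4e|6e|6e|5a|3f|
→ t1 |3f|d9|d9|87|6e|d9|87|4e|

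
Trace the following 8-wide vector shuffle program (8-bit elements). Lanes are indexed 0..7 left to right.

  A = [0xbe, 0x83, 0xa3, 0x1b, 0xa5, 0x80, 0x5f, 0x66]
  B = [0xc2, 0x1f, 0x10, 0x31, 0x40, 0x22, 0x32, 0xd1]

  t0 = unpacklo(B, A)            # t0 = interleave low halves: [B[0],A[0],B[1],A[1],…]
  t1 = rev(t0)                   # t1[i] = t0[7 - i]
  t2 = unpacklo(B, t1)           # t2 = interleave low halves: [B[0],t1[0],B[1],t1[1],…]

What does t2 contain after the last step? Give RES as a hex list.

RES = [0xc2, 0x1b, 0x1f, 0x31, 0x10, 0xa3, 0x31, 0x10]

  t0: c2 be 1f 83 10 a3 31 1b
  t1: 1b 31 a3 10 83 1f be c2
  t2: c2 1b 1f 31 10 a3 31 10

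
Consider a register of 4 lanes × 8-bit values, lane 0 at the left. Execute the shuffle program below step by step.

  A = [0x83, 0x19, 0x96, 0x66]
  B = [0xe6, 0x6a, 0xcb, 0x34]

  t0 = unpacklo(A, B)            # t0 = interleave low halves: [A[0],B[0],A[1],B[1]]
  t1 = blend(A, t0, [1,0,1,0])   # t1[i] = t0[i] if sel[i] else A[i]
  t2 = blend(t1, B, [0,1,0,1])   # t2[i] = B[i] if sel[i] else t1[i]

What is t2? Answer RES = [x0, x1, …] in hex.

RES = [0x83, 0x6a, 0x19, 0x34]

→ t0 |83|e6|19|6a|
→ t1 |83|19|19|66|
→ t2 |83|6a|19|34|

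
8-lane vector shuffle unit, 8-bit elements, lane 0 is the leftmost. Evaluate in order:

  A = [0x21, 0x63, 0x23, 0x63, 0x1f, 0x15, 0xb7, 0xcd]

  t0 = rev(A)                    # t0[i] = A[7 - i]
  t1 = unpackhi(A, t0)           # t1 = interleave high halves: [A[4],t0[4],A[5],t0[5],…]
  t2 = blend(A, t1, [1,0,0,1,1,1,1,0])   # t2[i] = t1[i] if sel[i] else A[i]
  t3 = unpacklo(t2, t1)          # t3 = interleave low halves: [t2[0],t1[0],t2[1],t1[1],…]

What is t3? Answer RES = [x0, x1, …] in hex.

RES = [ 0x1f  0x1f  0x63  0x63  0x23  0x15  0x23  0x23 ]

t0 = [0xcd, 0xb7, 0x15, 0x1f, 0x63, 0x23, 0x63, 0x21]
t1 = [0x1f, 0x63, 0x15, 0x23, 0xb7, 0x63, 0xcd, 0x21]
t2 = [0x1f, 0x63, 0x23, 0x23, 0xb7, 0x63, 0xcd, 0xcd]
t3 = [0x1f, 0x1f, 0x63, 0x63, 0x23, 0x15, 0x23, 0x23]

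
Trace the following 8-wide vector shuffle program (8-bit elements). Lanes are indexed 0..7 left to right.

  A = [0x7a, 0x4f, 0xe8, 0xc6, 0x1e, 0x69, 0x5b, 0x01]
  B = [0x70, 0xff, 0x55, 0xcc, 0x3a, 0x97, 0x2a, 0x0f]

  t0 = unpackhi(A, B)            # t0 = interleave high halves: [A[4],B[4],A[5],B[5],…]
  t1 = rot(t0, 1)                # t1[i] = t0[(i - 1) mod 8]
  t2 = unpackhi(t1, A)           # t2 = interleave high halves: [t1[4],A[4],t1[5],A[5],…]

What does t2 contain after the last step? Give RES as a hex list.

→ t0 |1e|3a|69|97|5b|2a|01|0f|
→ t1 |0f|1e|3a|69|97|5b|2a|01|
→ t2 |97|1e|5b|69|2a|5b|01|01|

RES = [0x97, 0x1e, 0x5b, 0x69, 0x2a, 0x5b, 0x01, 0x01]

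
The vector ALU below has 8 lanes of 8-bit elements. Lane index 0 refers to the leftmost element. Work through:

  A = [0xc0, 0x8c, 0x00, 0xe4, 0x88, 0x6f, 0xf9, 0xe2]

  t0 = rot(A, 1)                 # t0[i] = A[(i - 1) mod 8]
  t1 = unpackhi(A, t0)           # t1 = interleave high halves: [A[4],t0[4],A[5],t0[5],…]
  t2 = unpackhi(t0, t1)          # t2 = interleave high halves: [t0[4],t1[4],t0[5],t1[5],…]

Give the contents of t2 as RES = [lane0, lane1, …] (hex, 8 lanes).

  t0: e2 c0 8c 00 e4 88 6f f9
  t1: 88 e4 6f 88 f9 6f e2 f9
  t2: e4 f9 88 6f 6f e2 f9 f9

RES = [ 0xe4  0xf9  0x88  0x6f  0x6f  0xe2  0xf9  0xf9 ]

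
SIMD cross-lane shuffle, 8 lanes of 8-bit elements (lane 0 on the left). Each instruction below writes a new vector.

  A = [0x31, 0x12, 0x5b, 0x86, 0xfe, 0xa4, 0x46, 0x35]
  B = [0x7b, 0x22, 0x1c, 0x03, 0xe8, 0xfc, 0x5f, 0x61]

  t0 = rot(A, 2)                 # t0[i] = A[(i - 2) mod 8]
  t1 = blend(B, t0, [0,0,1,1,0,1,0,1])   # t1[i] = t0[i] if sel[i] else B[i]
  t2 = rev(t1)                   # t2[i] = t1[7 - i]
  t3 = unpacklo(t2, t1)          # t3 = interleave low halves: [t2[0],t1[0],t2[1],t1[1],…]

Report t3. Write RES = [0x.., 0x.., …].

t0 = [0x46, 0x35, 0x31, 0x12, 0x5b, 0x86, 0xfe, 0xa4]
t1 = [0x7b, 0x22, 0x31, 0x12, 0xe8, 0x86, 0x5f, 0xa4]
t2 = [0xa4, 0x5f, 0x86, 0xe8, 0x12, 0x31, 0x22, 0x7b]
t3 = [0xa4, 0x7b, 0x5f, 0x22, 0x86, 0x31, 0xe8, 0x12]

RES = [0xa4, 0x7b, 0x5f, 0x22, 0x86, 0x31, 0xe8, 0x12]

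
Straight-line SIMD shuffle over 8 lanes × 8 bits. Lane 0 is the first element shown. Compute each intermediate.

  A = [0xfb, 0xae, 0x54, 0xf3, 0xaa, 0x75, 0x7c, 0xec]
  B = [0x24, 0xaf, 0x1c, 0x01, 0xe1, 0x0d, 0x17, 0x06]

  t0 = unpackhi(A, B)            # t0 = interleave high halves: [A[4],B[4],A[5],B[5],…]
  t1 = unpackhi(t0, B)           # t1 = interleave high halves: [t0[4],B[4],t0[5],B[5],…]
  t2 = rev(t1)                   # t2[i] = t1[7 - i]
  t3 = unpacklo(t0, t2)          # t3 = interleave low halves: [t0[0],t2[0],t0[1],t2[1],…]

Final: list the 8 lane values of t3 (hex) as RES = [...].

t0 = [0xaa, 0xe1, 0x75, 0x0d, 0x7c, 0x17, 0xec, 0x06]
t1 = [0x7c, 0xe1, 0x17, 0x0d, 0xec, 0x17, 0x06, 0x06]
t2 = [0x06, 0x06, 0x17, 0xec, 0x0d, 0x17, 0xe1, 0x7c]
t3 = [0xaa, 0x06, 0xe1, 0x06, 0x75, 0x17, 0x0d, 0xec]

RES = [ 0xaa  0x06  0xe1  0x06  0x75  0x17  0x0d  0xec ]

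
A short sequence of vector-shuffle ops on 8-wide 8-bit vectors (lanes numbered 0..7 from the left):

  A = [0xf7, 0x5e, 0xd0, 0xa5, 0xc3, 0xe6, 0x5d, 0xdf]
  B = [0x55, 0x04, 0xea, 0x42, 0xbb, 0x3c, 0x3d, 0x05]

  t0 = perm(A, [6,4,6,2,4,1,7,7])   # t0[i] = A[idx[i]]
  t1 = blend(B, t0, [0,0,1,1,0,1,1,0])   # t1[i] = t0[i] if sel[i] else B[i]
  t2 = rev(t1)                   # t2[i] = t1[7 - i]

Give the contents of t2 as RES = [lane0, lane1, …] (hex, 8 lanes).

→ t0 |5d|c3|5d|d0|c3|5e|df|df|
→ t1 |55|04|5d|d0|bb|5e|df|05|
→ t2 |05|df|5e|bb|d0|5d|04|55|

RES = [ 0x05  0xdf  0x5e  0xbb  0xd0  0x5d  0x04  0x55 ]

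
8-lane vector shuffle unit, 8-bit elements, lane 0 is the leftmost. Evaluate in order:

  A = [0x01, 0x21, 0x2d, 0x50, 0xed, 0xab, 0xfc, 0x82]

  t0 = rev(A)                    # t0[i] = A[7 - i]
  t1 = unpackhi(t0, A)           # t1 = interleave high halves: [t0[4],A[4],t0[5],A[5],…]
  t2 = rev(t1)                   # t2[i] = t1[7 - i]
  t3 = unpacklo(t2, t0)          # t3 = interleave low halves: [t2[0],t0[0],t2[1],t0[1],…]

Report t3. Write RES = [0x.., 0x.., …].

RES = [ 0x82  0x82  0x01  0xfc  0xfc  0xab  0x21  0xed ]

  t0: 82 fc ab ed 50 2d 21 01
  t1: 50 ed 2d ab 21 fc 01 82
  t2: 82 01 fc 21 ab 2d ed 50
  t3: 82 82 01 fc fc ab 21 ed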